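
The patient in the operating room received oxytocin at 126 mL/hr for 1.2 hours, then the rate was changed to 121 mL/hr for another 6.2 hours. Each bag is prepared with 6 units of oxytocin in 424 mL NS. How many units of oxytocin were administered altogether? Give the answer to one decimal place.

Concentration = 6 units ÷ 424 mL = 0.01415094 units/mL
Stage 1: 126 mL/hr × 1.2 hr = 151.2 mL → 151.2 mL × 0.01415094 units/mL = 2.139623 units
Stage 2: 121 mL/hr × 6.2 hr = 750.2 mL → 750.2 mL × 0.01415094 units/mL = 10.61604 units
Total = 2.139623 + 10.61604 = 12.75566 units

12.8 units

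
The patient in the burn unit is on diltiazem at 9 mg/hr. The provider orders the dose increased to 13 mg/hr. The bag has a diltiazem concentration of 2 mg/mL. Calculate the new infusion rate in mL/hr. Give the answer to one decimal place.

Rate = 13 mg/hr ÷ 2 mg/mL = 6.5 mL/hr

6.5 mL/hr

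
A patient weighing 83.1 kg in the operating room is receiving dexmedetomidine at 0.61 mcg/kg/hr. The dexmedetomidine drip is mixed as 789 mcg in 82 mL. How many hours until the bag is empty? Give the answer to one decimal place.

15.6 hours

Dose = 0.61 mcg/kg/hr × 83.1 kg = 50.691 mcg/hr
Concentration = 789 mcg ÷ 82 mL = 9.621951 mcg/mL
Rate = 50.691 mcg/hr ÷ 9.621951 mcg/mL = 5.268266 mL/hr
Duration = 82 mL ÷ 5.268266 mL/hr = 15.56489 hr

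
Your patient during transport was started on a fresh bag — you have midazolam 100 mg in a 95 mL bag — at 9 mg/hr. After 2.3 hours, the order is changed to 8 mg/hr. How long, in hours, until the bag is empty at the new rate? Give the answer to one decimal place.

Initial rate:
Concentration = 100 mg ÷ 95 mL = 1.052632 mg/mL
Rate = 9 mg/hr ÷ 1.052632 mg/mL = 8.55 mL/hr
Volume infused so far = 8.55 mL/hr × 2.3 hr = 19.665 mL
Volume remaining = 95 − 19.665 = 75.335 mL
New rate:
Rate = 8 mg/hr ÷ 1.052632 mg/mL = 7.6 mL/hr
Time remaining = 75.335 mL ÷ 7.6 mL/hr = 9.9125 hr

9.9 hours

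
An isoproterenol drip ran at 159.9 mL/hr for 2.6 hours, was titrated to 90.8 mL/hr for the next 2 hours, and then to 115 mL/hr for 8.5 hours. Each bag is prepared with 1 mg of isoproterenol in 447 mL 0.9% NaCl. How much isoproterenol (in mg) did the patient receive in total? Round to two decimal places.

Concentration = 1 mg ÷ 447 mL = 0.002237136 mg/mL
Stage 1: 159.9 mL/hr × 2.6 hr = 415.74 mL → 415.74 mL × 0.002237136 mg/mL = 0.9300671 mg
Stage 2: 90.8 mL/hr × 2 hr = 181.6 mL → 181.6 mL × 0.002237136 mg/mL = 0.406264 mg
Stage 3: 115 mL/hr × 8.5 hr = 977.5 mL → 977.5 mL × 0.002237136 mg/mL = 2.186801 mg
Total = 0.9300671 + 0.406264 + 2.186801 = 3.523132 mg

3.52 mg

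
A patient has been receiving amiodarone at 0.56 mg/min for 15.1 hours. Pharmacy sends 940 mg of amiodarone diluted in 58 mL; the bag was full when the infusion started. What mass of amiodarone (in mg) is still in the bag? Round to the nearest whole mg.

433 mg

0.56 mg/min × 60 min/hr = 33.6 mg/hr
Concentration = 940 mg ÷ 58 mL = 16.2069 mg/mL
Rate = 33.6 mg/hr ÷ 16.2069 mg/mL = 2.073191 mL/hr
Volume infused = 2.073191 mL/hr × 15.1 hr = 31.30519 mL
Volume remaining = 58 − 31.30519 = 26.69481 mL
Drug remaining = 26.69481 mL × 16.2069 mg/mL = 432.64 mg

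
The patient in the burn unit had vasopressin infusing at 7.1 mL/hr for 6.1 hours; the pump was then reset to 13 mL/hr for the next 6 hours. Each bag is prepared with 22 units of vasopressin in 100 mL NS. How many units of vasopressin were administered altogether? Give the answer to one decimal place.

26.7 units

Concentration = 22 units ÷ 100 mL = 0.22 units/mL
Stage 1: 7.1 mL/hr × 6.1 hr = 43.31 mL → 43.31 mL × 0.22 units/mL = 9.5282 units
Stage 2: 13 mL/hr × 6 hr = 78 mL → 78 mL × 0.22 units/mL = 17.16 units
Total = 9.5282 + 17.16 = 26.6882 units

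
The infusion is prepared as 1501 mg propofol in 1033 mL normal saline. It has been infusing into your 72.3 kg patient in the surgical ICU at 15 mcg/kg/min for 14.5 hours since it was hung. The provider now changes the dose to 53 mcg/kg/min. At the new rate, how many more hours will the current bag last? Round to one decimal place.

2.4 hours

Initial rate:
Dose = 15 mcg/kg/min × 72.3 kg = 1084.5 mcg/min
1084.5 mcg/min × 60 min/hr = 65070 mcg/hr
Concentration = 1501 mg ÷ 1033 mL = 1.453049 mg/mL = 1453.049 mcg/mL
Rate = 65070 mcg/hr ÷ 1453.049 mcg/mL = 44.78169 mL/hr
Volume infused so far = 44.78169 mL/hr × 14.5 hr = 649.3344 mL
Volume remaining = 1033 − 649.3344 = 383.6656 mL
New rate:
Dose = 53 mcg/kg/min × 72.3 kg = 3831.9 mcg/min
3831.9 mcg/min × 60 min/hr = 229914 mcg/hr
Rate = 229914 mcg/hr ÷ 1453.049 mcg/mL = 158.2286 mL/hr
Time remaining = 383.6656 mL ÷ 158.2286 mL/hr = 2.424754 hr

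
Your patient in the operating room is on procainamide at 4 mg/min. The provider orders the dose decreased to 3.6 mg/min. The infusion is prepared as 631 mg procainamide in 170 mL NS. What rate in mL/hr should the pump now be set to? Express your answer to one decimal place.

3.6 mg/min × 60 min/hr = 216 mg/hr
Concentration = 631 mg ÷ 170 mL = 3.711765 mg/mL
Rate = 216 mg/hr ÷ 3.711765 mg/mL = 58.19334 mL/hr

58.2 mL/hr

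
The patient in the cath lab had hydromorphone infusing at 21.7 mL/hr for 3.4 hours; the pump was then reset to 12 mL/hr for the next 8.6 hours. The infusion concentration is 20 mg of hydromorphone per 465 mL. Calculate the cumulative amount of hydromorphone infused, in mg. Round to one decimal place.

7.6 mg

Concentration = 20 mg ÷ 465 mL = 0.04301075 mg/mL
Stage 1: 21.7 mL/hr × 3.4 hr = 73.78 mL → 73.78 mL × 0.04301075 mg/mL = 3.173333 mg
Stage 2: 12 mL/hr × 8.6 hr = 103.2 mL → 103.2 mL × 0.04301075 mg/mL = 4.43871 mg
Total = 3.173333 + 4.43871 = 7.612043 mg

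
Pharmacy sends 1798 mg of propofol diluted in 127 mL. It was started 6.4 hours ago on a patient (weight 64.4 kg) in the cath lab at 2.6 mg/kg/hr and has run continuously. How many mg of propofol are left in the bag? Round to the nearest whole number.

Dose = 2.6 mg/kg/hr × 64.4 kg = 167.44 mg/hr
Concentration = 1798 mg ÷ 127 mL = 14.15748 mg/mL
Rate = 167.44 mg/hr ÷ 14.15748 mg/mL = 11.82696 mL/hr
Volume infused = 11.82696 mL/hr × 6.4 hr = 75.69257 mL
Volume remaining = 127 − 75.69257 = 51.30743 mL
Drug remaining = 51.30743 mL × 14.15748 mg/mL = 726.384 mg

726 mg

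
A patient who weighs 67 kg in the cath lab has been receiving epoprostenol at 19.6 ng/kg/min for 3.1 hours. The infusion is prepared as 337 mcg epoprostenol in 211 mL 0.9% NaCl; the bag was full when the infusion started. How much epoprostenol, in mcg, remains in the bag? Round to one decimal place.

92.7 mcg

Dose = 19.6 ng/kg/min × 67 kg = 1313.2 ng/min
1313.2 ng/min × 60 min/hr = 78792 ng/hr
Concentration = 337 mcg ÷ 211 mL = 1.597156 mcg/mL = 1597.156 ng/mL
Rate = 78792 ng/hr ÷ 1597.156 ng/mL = 49.33268 mL/hr
Volume infused = 49.33268 mL/hr × 3.1 hr = 152.9313 mL
Volume remaining = 211 − 152.9313 = 58.0687 mL
Drug remaining = 58.0687 mL × 1597.156 ng/mL = 92744.8 ng = 92.7448 mcg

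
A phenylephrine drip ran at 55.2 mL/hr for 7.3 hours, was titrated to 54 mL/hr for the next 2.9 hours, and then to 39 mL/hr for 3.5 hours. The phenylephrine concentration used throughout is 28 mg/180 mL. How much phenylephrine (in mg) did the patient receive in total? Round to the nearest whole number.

Concentration = 28 mg ÷ 180 mL = 0.1555556 mg/mL
Stage 1: 55.2 mL/hr × 7.3 hr = 402.96 mL → 402.96 mL × 0.1555556 mg/mL = 62.68267 mg
Stage 2: 54 mL/hr × 2.9 hr = 156.6 mL → 156.6 mL × 0.1555556 mg/mL = 24.36 mg
Stage 3: 39 mL/hr × 3.5 hr = 136.5 mL → 136.5 mL × 0.1555556 mg/mL = 21.23333 mg
Total = 62.68267 + 24.36 + 21.23333 = 108.276 mg

108 mg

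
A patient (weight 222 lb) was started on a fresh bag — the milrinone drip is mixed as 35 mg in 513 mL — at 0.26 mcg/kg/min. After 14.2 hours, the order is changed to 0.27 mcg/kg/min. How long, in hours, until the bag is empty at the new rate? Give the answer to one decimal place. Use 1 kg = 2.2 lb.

Initial rate:
Weight = 222 lb ÷ 2.2 lb/kg = 100.9091 kg
Dose = 0.26 mcg/kg/min × 100.9091 kg = 26.23636 mcg/min
26.23636 mcg/min × 60 min/hr = 1574.182 mcg/hr
Concentration = 35 mg ÷ 513 mL = 0.06822612 mg/mL = 68.22612 mcg/mL
Rate = 1574.182 mcg/hr ÷ 68.22612 mcg/mL = 23.07301 mL/hr
Volume infused so far = 23.07301 mL/hr × 14.2 hr = 327.6367 mL
Volume remaining = 513 − 327.6367 = 185.3633 mL
New rate:
Dose = 0.27 mcg/kg/min × 100.9091 kg = 27.24545 mcg/min
27.24545 mcg/min × 60 min/hr = 1634.727 mcg/hr
Rate = 1634.727 mcg/hr ÷ 68.22612 mcg/mL = 23.96043 mL/hr
Time remaining = 185.3633 mL ÷ 23.96043 mL/hr = 7.736225 hr

7.7 hours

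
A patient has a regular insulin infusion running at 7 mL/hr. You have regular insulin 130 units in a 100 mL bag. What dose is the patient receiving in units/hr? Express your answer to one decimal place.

Concentration = 130 units ÷ 100 mL = 1.3 units/mL
Drug rate = 7 mL/hr × 1.3 units/mL = 9.1 units/hr

9.1 units/hr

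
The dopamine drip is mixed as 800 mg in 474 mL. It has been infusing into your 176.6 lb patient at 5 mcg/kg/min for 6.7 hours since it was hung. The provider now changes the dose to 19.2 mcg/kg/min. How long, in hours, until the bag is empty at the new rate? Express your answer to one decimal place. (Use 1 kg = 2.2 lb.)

6.9 hours

Initial rate:
Weight = 176.6 lb ÷ 2.2 lb/kg = 80.27273 kg
Dose = 5 mcg/kg/min × 80.27273 kg = 401.3636 mcg/min
401.3636 mcg/min × 60 min/hr = 24081.82 mcg/hr
Concentration = 800 mg ÷ 474 mL = 1.687764 mg/mL = 1687.764 mcg/mL
Rate = 24081.82 mcg/hr ÷ 1687.764 mcg/mL = 14.26848 mL/hr
Volume infused so far = 14.26848 mL/hr × 6.7 hr = 95.5988 mL
Volume remaining = 474 − 95.5988 = 378.4012 mL
New rate:
Dose = 19.2 mcg/kg/min × 80.27273 kg = 1541.236 mcg/min
1541.236 mcg/min × 60 min/hr = 92474.18 mcg/hr
Rate = 92474.18 mcg/hr ÷ 1687.764 mcg/mL = 54.79095 mL/hr
Time remaining = 378.4012 mL ÷ 54.79095 mL/hr = 6.906272 hr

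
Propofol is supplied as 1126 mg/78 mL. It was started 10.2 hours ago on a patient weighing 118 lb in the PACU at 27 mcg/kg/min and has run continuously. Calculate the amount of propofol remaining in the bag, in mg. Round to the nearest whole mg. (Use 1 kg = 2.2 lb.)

Weight = 118 lb ÷ 2.2 lb/kg = 53.63636 kg
Dose = 27 mcg/kg/min × 53.63636 kg = 1448.182 mcg/min
1448.182 mcg/min × 60 min/hr = 86890.91 mcg/hr
Concentration = 1126 mg ÷ 78 mL = 14.4359 mg/mL = 14435.9 mcg/mL
Rate = 86890.91 mcg/hr ÷ 14435.9 mcg/mL = 6.019086 mL/hr
Volume infused = 6.019086 mL/hr × 10.2 hr = 61.39468 mL
Volume remaining = 78 − 61.39468 = 16.60532 mL
Drug remaining = 16.60532 mL × 14435.9 mcg/mL = 239712.7 mcg = 239.7127 mg

240 mg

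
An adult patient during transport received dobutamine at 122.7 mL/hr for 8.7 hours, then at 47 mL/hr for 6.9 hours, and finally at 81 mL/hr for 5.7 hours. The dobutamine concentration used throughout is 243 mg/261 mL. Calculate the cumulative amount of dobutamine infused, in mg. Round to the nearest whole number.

Concentration = 243 mg ÷ 261 mL = 0.9310345 mg/mL
Stage 1: 122.7 mL/hr × 8.7 hr = 1067.49 mL → 1067.49 mL × 0.9310345 mg/mL = 993.87 mg
Stage 2: 47 mL/hr × 6.9 hr = 324.3 mL → 324.3 mL × 0.9310345 mg/mL = 301.9345 mg
Stage 3: 81 mL/hr × 5.7 hr = 461.7 mL → 461.7 mL × 0.9310345 mg/mL = 429.8586 mg
Total = 993.87 + 301.9345 + 429.8586 = 1725.663 mg

1726 mg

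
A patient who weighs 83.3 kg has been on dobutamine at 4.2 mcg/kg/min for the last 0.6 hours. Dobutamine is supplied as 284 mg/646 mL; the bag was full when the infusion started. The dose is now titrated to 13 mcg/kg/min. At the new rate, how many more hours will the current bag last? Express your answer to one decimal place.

Initial rate:
Dose = 4.2 mcg/kg/min × 83.3 kg = 349.86 mcg/min
349.86 mcg/min × 60 min/hr = 20991.6 mcg/hr
Concentration = 284 mg ÷ 646 mL = 0.4396285 mg/mL = 439.6285 mcg/mL
Rate = 20991.6 mcg/hr ÷ 439.6285 mcg/mL = 47.7485 mL/hr
Volume infused so far = 47.7485 mL/hr × 0.6 hr = 28.6491 mL
Volume remaining = 646 − 28.6491 = 617.3509 mL
New rate:
Dose = 13 mcg/kg/min × 83.3 kg = 1082.9 mcg/min
1082.9 mcg/min × 60 min/hr = 64974 mcg/hr
Rate = 64974 mcg/hr ÷ 439.6285 mcg/mL = 147.793 mL/hr
Time remaining = 617.3509 mL ÷ 147.793 mL/hr = 4.177133 hr

4.2 hours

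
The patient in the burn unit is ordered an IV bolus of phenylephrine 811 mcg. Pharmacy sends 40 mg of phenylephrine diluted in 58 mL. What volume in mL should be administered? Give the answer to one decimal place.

Concentration = 40 mg ÷ 58 mL = 0.6896552 mg/mL = 689.6552 mcg/mL
Volume = 811 mcg ÷ 689.6552 mcg/mL = 1.17595 mL

1.2 mL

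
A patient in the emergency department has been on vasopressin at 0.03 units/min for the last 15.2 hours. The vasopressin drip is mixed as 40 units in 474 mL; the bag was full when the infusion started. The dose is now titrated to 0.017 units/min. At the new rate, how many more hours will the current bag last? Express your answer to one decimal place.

Initial rate:
0.03 units/min × 60 min/hr = 1.8 units/hr
Concentration = 40 units ÷ 474 mL = 0.08438819 units/mL
Rate = 1.8 units/hr ÷ 0.08438819 units/mL = 21.33 mL/hr
Volume infused so far = 21.33 mL/hr × 15.2 hr = 324.216 mL
Volume remaining = 474 − 324.216 = 149.784 mL
New rate:
0.017 units/min × 60 min/hr = 1.02 units/hr
Rate = 1.02 units/hr ÷ 0.08438819 units/mL = 12.087 mL/hr
Time remaining = 149.784 mL ÷ 12.087 mL/hr = 12.39216 hr

12.4 hours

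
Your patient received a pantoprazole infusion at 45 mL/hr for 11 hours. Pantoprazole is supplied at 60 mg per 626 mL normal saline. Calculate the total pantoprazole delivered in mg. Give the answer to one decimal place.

Concentration = 60 mg ÷ 626 mL = 0.09584665 mg/mL
Drug rate = 45 mL/hr × 0.09584665 mg/mL = 4.313099 mg/hr
Total = 4.313099 mg/hr × 11 hr = 47.44409 mg

47.4 mg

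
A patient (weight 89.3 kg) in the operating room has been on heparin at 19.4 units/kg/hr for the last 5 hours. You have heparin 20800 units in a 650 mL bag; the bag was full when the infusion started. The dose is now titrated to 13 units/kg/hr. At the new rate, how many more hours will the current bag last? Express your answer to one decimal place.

Initial rate:
Dose = 19.4 units/kg/hr × 89.3 kg = 1732.42 units/hr
Concentration = 20800 units ÷ 650 mL = 32 units/mL
Rate = 1732.42 units/hr ÷ 32 units/mL = 54.13812 mL/hr
Volume infused so far = 54.13812 mL/hr × 5 hr = 270.6906 mL
Volume remaining = 650 − 270.6906 = 379.3094 mL
New rate:
Dose = 13 units/kg/hr × 89.3 kg = 1160.9 units/hr
Rate = 1160.9 units/hr ÷ 32 units/mL = 36.27812 mL/hr
Time remaining = 379.3094 mL ÷ 36.27812 mL/hr = 10.45559 hr

10.5 hours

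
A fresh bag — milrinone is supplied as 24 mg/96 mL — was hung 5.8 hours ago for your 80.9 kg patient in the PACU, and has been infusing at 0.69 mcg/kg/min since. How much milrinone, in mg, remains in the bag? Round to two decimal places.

4.57 mg

Dose = 0.69 mcg/kg/min × 80.9 kg = 55.821 mcg/min
55.821 mcg/min × 60 min/hr = 3349.26 mcg/hr
Concentration = 24 mg ÷ 96 mL = 0.25 mg/mL = 250 mcg/mL
Rate = 3349.26 mcg/hr ÷ 250 mcg/mL = 13.39704 mL/hr
Volume infused = 13.39704 mL/hr × 5.8 hr = 77.70283 mL
Volume remaining = 96 − 77.70283 = 18.29717 mL
Drug remaining = 18.29717 mL × 250 mcg/mL = 4574.292 mcg = 4.574292 mg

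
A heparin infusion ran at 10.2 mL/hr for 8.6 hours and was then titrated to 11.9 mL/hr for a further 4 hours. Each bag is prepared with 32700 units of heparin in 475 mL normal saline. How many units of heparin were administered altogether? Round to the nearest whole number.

9316 units

Concentration = 32700 units ÷ 475 mL = 68.84211 units/mL
Stage 1: 10.2 mL/hr × 8.6 hr = 87.72 mL → 87.72 mL × 68.84211 units/mL = 6038.829 units
Stage 2: 11.9 mL/hr × 4 hr = 47.6 mL → 47.6 mL × 68.84211 units/mL = 3276.884 units
Total = 6038.829 + 3276.884 = 9315.714 units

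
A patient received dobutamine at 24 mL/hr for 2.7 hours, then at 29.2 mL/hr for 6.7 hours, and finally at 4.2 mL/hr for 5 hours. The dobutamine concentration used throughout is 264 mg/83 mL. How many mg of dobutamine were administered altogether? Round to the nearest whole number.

Concentration = 264 mg ÷ 83 mL = 3.180723 mg/mL
Stage 1: 24 mL/hr × 2.7 hr = 64.8 mL → 64.8 mL × 3.180723 mg/mL = 206.1108 mg
Stage 2: 29.2 mL/hr × 6.7 hr = 195.64 mL → 195.64 mL × 3.180723 mg/mL = 622.2766 mg
Stage 3: 4.2 mL/hr × 5 hr = 21 mL → 21 mL × 3.180723 mg/mL = 66.79518 mg
Total = 206.1108 + 622.2766 + 66.79518 = 895.1827 mg

895 mg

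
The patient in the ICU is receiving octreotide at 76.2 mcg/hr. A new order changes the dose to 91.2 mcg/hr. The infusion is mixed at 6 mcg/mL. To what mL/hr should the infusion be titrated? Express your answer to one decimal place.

Rate = 91.2 mcg/hr ÷ 6 mcg/mL = 15.2 mL/hr

15.2 mL/hr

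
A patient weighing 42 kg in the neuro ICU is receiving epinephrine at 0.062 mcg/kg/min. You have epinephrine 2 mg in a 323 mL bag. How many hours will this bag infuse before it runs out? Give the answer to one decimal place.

Dose = 0.062 mcg/kg/min × 42 kg = 2.604 mcg/min
2.604 mcg/min × 60 min/hr = 156.24 mcg/hr
Concentration = 2 mg ÷ 323 mL = 0.00619195 mg/mL = 6.19195 mcg/mL
Rate = 156.24 mcg/hr ÷ 6.19195 mcg/mL = 25.23276 mL/hr
Duration = 323 mL ÷ 25.23276 mL/hr = 12.80082 hr

12.8 hours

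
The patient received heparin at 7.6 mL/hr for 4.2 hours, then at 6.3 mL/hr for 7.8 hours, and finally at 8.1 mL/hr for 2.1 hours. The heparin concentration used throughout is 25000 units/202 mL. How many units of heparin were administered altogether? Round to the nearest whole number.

12137 units

Concentration = 25000 units ÷ 202 mL = 123.7624 units/mL
Stage 1: 7.6 mL/hr × 4.2 hr = 31.92 mL → 31.92 mL × 123.7624 units/mL = 3950.495 units
Stage 2: 6.3 mL/hr × 7.8 hr = 49.14 mL → 49.14 mL × 123.7624 units/mL = 6081.683 units
Stage 3: 8.1 mL/hr × 2.1 hr = 17.01 mL → 17.01 mL × 123.7624 units/mL = 2105.198 units
Total = 3950.495 + 6081.683 + 2105.198 = 12137.38 units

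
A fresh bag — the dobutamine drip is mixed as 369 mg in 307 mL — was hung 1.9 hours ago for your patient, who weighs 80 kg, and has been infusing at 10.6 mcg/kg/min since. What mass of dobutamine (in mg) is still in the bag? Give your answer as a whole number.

272 mg

Dose = 10.6 mcg/kg/min × 80 kg = 848 mcg/min
848 mcg/min × 60 min/hr = 50880 mcg/hr
Concentration = 369 mg ÷ 307 mL = 1.201954 mg/mL = 1201.954 mcg/mL
Rate = 50880 mcg/hr ÷ 1201.954 mcg/mL = 42.33106 mL/hr
Volume infused = 42.33106 mL/hr × 1.9 hr = 80.42901 mL
Volume remaining = 307 − 80.42901 = 226.571 mL
Drug remaining = 226.571 mL × 1201.954 mcg/mL = 272328 mcg = 272.328 mg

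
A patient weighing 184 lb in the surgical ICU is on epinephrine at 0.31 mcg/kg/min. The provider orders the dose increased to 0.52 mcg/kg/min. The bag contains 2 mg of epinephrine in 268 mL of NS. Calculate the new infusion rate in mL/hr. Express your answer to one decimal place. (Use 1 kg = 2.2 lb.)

Weight = 184 lb ÷ 2.2 lb/kg = 83.63636 kg
Dose = 0.52 mcg/kg/min × 83.63636 kg = 43.49091 mcg/min
43.49091 mcg/min × 60 min/hr = 2609.455 mcg/hr
Concentration = 2 mg ÷ 268 mL = 0.007462687 mg/mL = 7.462687 mcg/mL
Rate = 2609.455 mcg/hr ÷ 7.462687 mcg/mL = 349.6669 mL/hr

349.7 mL/hr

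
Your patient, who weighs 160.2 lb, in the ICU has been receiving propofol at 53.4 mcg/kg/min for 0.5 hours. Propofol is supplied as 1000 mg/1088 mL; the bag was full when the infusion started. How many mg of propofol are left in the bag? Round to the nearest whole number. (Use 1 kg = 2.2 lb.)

883 mg

Weight = 160.2 lb ÷ 2.2 lb/kg = 72.81818 kg
Dose = 53.4 mcg/kg/min × 72.81818 kg = 3888.491 mcg/min
3888.491 mcg/min × 60 min/hr = 233309.5 mcg/hr
Concentration = 1000 mg ÷ 1088 mL = 0.9191176 mg/mL = 919.1176 mcg/mL
Rate = 233309.5 mcg/hr ÷ 919.1176 mcg/mL = 253.8407 mL/hr
Volume infused = 253.8407 mL/hr × 0.5 hr = 126.9203 mL
Volume remaining = 1088 − 126.9203 = 961.0797 mL
Drug remaining = 961.0797 mL × 919.1176 mcg/mL = 883345.3 mcg = 883.3453 mg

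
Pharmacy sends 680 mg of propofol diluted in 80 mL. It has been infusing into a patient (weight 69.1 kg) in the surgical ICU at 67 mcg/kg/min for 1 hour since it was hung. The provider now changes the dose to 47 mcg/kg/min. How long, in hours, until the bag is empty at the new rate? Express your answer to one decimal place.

Initial rate:
Dose = 67 mcg/kg/min × 69.1 kg = 4629.7 mcg/min
4629.7 mcg/min × 60 min/hr = 277782 mcg/hr
Concentration = 680 mg ÷ 80 mL = 8.5 mg/mL = 8500 mcg/mL
Rate = 277782 mcg/hr ÷ 8500 mcg/mL = 32.68024 mL/hr
Volume infused so far = 32.68024 mL/hr × 1 hr = 32.68024 mL
Volume remaining = 80 − 32.68024 = 47.31976 mL
New rate:
Dose = 47 mcg/kg/min × 69.1 kg = 3247.7 mcg/min
3247.7 mcg/min × 60 min/hr = 194862 mcg/hr
Rate = 194862 mcg/hr ÷ 8500 mcg/mL = 22.92494 mL/hr
Time remaining = 47.31976 mL ÷ 22.92494 mL/hr = 2.064117 hr

2.1 hours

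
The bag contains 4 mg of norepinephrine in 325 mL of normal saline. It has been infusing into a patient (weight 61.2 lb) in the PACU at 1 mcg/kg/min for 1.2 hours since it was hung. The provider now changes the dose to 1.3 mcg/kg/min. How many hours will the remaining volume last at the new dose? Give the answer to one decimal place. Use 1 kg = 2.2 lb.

0.9 hours

Initial rate:
Weight = 61.2 lb ÷ 2.2 lb/kg = 27.81818 kg
Dose = 1 mcg/kg/min × 27.81818 kg = 27.81818 mcg/min
27.81818 mcg/min × 60 min/hr = 1669.091 mcg/hr
Concentration = 4 mg ÷ 325 mL = 0.01230769 mg/mL = 12.30769 mcg/mL
Rate = 1669.091 mcg/hr ÷ 12.30769 mcg/mL = 135.6136 mL/hr
Volume infused so far = 135.6136 mL/hr × 1.2 hr = 162.7364 mL
Volume remaining = 325 − 162.7364 = 162.2636 mL
New rate:
Dose = 1.3 mcg/kg/min × 27.81818 kg = 36.16364 mcg/min
36.16364 mcg/min × 60 min/hr = 2169.818 mcg/hr
Rate = 2169.818 mcg/hr ÷ 12.30769 mcg/mL = 176.2977 mL/hr
Time remaining = 162.2636 mL ÷ 176.2977 mL/hr = 0.9203955 hr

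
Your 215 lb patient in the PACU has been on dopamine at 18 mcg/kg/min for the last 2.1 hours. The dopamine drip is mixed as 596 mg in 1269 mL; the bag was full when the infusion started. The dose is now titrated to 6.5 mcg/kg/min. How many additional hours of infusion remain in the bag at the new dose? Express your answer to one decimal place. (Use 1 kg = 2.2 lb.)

Initial rate:
Weight = 215 lb ÷ 2.2 lb/kg = 97.72727 kg
Dose = 18 mcg/kg/min × 97.72727 kg = 1759.091 mcg/min
1759.091 mcg/min × 60 min/hr = 105545.5 mcg/hr
Concentration = 596 mg ÷ 1269 mL = 0.4696612 mg/mL = 469.6612 mcg/mL
Rate = 105545.5 mcg/hr ÷ 469.6612 mcg/mL = 224.7268 mL/hr
Volume infused so far = 224.7268 mL/hr × 2.1 hr = 471.9263 mL
Volume remaining = 1269 − 471.9263 = 797.0737 mL
New rate:
Dose = 6.5 mcg/kg/min × 97.72727 kg = 635.2273 mcg/min
635.2273 mcg/min × 60 min/hr = 38113.64 mcg/hr
Rate = 38113.64 mcg/hr ÷ 469.6612 mcg/mL = 81.15135 mL/hr
Time remaining = 797.0737 mL ÷ 81.15135 mL/hr = 9.822063 hr

9.8 hours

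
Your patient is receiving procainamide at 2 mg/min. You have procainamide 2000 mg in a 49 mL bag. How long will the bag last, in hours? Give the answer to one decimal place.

16.7 hours

2 mg/min × 60 min/hr = 120 mg/hr
Concentration = 2000 mg ÷ 49 mL = 40.81633 mg/mL
Rate = 120 mg/hr ÷ 40.81633 mg/mL = 2.94 mL/hr
Duration = 49 mL ÷ 2.94 mL/hr = 16.66667 hr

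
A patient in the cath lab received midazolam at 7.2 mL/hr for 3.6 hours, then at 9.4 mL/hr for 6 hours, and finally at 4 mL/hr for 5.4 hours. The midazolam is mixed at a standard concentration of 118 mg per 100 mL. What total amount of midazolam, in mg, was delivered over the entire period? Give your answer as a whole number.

123 mg

Concentration = 118 mg ÷ 100 mL = 1.18 mg/mL
Stage 1: 7.2 mL/hr × 3.6 hr = 25.92 mL → 25.92 mL × 1.18 mg/mL = 30.5856 mg
Stage 2: 9.4 mL/hr × 6 hr = 56.4 mL → 56.4 mL × 1.18 mg/mL = 66.552 mg
Stage 3: 4 mL/hr × 5.4 hr = 21.6 mL → 21.6 mL × 1.18 mg/mL = 25.488 mg
Total = 30.5856 + 66.552 + 25.488 = 122.6256 mg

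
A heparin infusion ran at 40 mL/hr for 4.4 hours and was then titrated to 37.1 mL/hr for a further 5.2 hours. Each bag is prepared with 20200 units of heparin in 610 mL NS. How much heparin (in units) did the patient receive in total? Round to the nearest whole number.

12217 units

Concentration = 20200 units ÷ 610 mL = 33.11475 units/mL
Stage 1: 40 mL/hr × 4.4 hr = 176 mL → 176 mL × 33.11475 units/mL = 5828.197 units
Stage 2: 37.1 mL/hr × 5.2 hr = 192.92 mL → 192.92 mL × 33.11475 units/mL = 6388.498 units
Total = 5828.197 + 6388.498 = 12216.7 units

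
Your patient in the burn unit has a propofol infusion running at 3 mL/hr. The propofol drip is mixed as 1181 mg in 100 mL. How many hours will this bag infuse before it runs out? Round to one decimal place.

Duration = 100 mL ÷ 3 mL/hr = 33.33333 hr

33.3 hours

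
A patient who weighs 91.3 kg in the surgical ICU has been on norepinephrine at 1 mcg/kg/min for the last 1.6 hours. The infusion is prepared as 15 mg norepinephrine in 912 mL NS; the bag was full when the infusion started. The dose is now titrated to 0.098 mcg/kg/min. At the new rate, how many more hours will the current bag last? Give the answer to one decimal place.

Initial rate:
Dose = 1 mcg/kg/min × 91.3 kg = 91.3 mcg/min
91.3 mcg/min × 60 min/hr = 5478 mcg/hr
Concentration = 15 mg ÷ 912 mL = 0.01644737 mg/mL = 16.44737 mcg/mL
Rate = 5478 mcg/hr ÷ 16.44737 mcg/mL = 333.0624 mL/hr
Volume infused so far = 333.0624 mL/hr × 1.6 hr = 532.8998 mL
Volume remaining = 912 − 532.8998 = 379.1002 mL
New rate:
Dose = 0.098 mcg/kg/min × 91.3 kg = 8.9474 mcg/min
8.9474 mcg/min × 60 min/hr = 536.844 mcg/hr
Rate = 536.844 mcg/hr ÷ 16.44737 mcg/mL = 32.64012 mL/hr
Time remaining = 379.1002 mL ÷ 32.64012 mL/hr = 11.61455 hr

11.6 hours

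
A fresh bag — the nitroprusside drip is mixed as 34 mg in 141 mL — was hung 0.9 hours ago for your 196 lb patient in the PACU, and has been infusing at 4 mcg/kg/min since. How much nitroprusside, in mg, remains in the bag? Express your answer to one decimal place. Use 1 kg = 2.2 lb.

Weight = 196 lb ÷ 2.2 lb/kg = 89.09091 kg
Dose = 4 mcg/kg/min × 89.09091 kg = 356.3636 mcg/min
356.3636 mcg/min × 60 min/hr = 21381.82 mcg/hr
Concentration = 34 mg ÷ 141 mL = 0.2411348 mg/mL = 241.1348 mcg/mL
Rate = 21381.82 mcg/hr ÷ 241.1348 mcg/mL = 88.67166 mL/hr
Volume infused = 88.67166 mL/hr × 0.9 hr = 79.80449 mL
Volume remaining = 141 − 79.80449 = 61.19551 mL
Drug remaining = 61.19551 mL × 241.1348 mcg/mL = 14756.36 mcg = 14.75636 mg

14.8 mg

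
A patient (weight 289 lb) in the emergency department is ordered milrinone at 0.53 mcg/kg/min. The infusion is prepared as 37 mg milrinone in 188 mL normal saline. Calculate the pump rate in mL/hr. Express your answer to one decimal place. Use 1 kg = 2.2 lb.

Weight = 289 lb ÷ 2.2 lb/kg = 131.3636 kg
Dose = 0.53 mcg/kg/min × 131.3636 kg = 69.62273 mcg/min
69.62273 mcg/min × 60 min/hr = 4177.364 mcg/hr
Concentration = 37 mg ÷ 188 mL = 0.1968085 mg/mL = 196.8085 mcg/mL
Rate = 4177.364 mcg/hr ÷ 196.8085 mcg/mL = 21.22552 mL/hr

21.2 mL/hr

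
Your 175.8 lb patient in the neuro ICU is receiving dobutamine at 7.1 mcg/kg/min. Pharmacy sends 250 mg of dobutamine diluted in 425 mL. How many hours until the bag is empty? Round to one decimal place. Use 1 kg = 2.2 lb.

7.3 hours

Weight = 175.8 lb ÷ 2.2 lb/kg = 79.90909 kg
Dose = 7.1 mcg/kg/min × 79.90909 kg = 567.3545 mcg/min
567.3545 mcg/min × 60 min/hr = 34041.27 mcg/hr
Concentration = 250 mg ÷ 425 mL = 0.5882353 mg/mL = 588.2353 mcg/mL
Rate = 34041.27 mcg/hr ÷ 588.2353 mcg/mL = 57.87016 mL/hr
Duration = 425 mL ÷ 57.87016 mL/hr = 7.344026 hr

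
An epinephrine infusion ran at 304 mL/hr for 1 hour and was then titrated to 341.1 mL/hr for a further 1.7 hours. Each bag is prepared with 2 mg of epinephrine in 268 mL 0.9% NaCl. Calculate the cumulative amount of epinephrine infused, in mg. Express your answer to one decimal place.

6.6 mg

Concentration = 2 mg ÷ 268 mL = 0.007462687 mg/mL
Stage 1: 304 mL/hr × 1 hr = 304 mL → 304 mL × 0.007462687 mg/mL = 2.268657 mg
Stage 2: 341.1 mL/hr × 1.7 hr = 579.87 mL → 579.87 mL × 0.007462687 mg/mL = 4.327388 mg
Total = 2.268657 + 4.327388 = 6.596045 mg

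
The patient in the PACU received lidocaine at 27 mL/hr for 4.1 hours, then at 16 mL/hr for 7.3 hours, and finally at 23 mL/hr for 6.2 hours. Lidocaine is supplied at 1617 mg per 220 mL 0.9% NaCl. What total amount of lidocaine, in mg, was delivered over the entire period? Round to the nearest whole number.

Concentration = 1617 mg ÷ 220 mL = 7.35 mg/mL
Stage 1: 27 mL/hr × 4.1 hr = 110.7 mL → 110.7 mL × 7.35 mg/mL = 813.645 mg
Stage 2: 16 mL/hr × 7.3 hr = 116.8 mL → 116.8 mL × 7.35 mg/mL = 858.48 mg
Stage 3: 23 mL/hr × 6.2 hr = 142.6 mL → 142.6 mL × 7.35 mg/mL = 1048.11 mg
Total = 813.645 + 858.48 + 1048.11 = 2720.235 mg

2720 mg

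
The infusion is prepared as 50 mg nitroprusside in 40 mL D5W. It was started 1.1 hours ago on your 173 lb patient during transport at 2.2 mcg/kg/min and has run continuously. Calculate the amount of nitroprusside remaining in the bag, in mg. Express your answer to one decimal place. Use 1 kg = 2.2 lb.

38.6 mg

Weight = 173 lb ÷ 2.2 lb/kg = 78.63636 kg
Dose = 2.2 mcg/kg/min × 78.63636 kg = 173 mcg/min
173 mcg/min × 60 min/hr = 10380 mcg/hr
Concentration = 50 mg ÷ 40 mL = 1.25 mg/mL = 1250 mcg/mL
Rate = 10380 mcg/hr ÷ 1250 mcg/mL = 8.304 mL/hr
Volume infused = 8.304 mL/hr × 1.1 hr = 9.1344 mL
Volume remaining = 40 − 9.1344 = 30.8656 mL
Drug remaining = 30.8656 mL × 1250 mcg/mL = 38582 mcg = 38.582 mg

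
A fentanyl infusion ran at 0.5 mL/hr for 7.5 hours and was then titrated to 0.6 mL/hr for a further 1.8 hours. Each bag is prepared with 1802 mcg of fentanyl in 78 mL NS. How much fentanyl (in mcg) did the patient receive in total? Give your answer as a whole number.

Concentration = 1802 mcg ÷ 78 mL = 23.10256 mcg/mL
Stage 1: 0.5 mL/hr × 7.5 hr = 3.75 mL → 3.75 mL × 23.10256 mcg/mL = 86.63462 mcg
Stage 2: 0.6 mL/hr × 1.8 hr = 1.08 mL → 1.08 mL × 23.10256 mcg/mL = 24.95077 mcg
Total = 86.63462 + 24.95077 = 111.5854 mcg

112 mcg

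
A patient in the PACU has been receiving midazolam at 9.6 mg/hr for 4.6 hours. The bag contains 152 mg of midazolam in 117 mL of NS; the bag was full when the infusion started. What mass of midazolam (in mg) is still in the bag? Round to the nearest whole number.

Concentration = 152 mg ÷ 117 mL = 1.299145 mg/mL
Rate = 9.6 mg/hr ÷ 1.299145 mg/mL = 7.389474 mL/hr
Volume infused = 7.389474 mL/hr × 4.6 hr = 33.99158 mL
Volume remaining = 117 − 33.99158 = 83.00842 mL
Drug remaining = 83.00842 mL × 1.299145 mg/mL = 107.84 mg

108 mg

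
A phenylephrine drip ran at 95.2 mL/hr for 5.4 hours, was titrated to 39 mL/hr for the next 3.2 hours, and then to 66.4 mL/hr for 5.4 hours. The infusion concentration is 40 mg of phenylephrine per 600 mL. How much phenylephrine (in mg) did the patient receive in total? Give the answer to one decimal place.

66.5 mg

Concentration = 40 mg ÷ 600 mL = 0.06666667 mg/mL
Stage 1: 95.2 mL/hr × 5.4 hr = 514.08 mL → 514.08 mL × 0.06666667 mg/mL = 34.272 mg
Stage 2: 39 mL/hr × 3.2 hr = 124.8 mL → 124.8 mL × 0.06666667 mg/mL = 8.32 mg
Stage 3: 66.4 mL/hr × 5.4 hr = 358.56 mL → 358.56 mL × 0.06666667 mg/mL = 23.904 mg
Total = 34.272 + 8.32 + 23.904 = 66.496 mg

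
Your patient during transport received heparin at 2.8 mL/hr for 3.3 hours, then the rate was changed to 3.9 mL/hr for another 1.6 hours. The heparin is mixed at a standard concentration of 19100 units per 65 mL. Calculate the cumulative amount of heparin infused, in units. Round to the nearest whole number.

Concentration = 19100 units ÷ 65 mL = 293.8462 units/mL
Stage 1: 2.8 mL/hr × 3.3 hr = 9.24 mL → 9.24 mL × 293.8462 units/mL = 2715.138 units
Stage 2: 3.9 mL/hr × 1.6 hr = 6.24 mL → 6.24 mL × 293.8462 units/mL = 1833.6 units
Total = 2715.138 + 1833.6 = 4548.738 units

4549 units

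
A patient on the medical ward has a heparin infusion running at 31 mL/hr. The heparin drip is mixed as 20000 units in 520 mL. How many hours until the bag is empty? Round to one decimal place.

Duration = 520 mL ÷ 31 mL/hr = 16.77419 hr

16.8 hours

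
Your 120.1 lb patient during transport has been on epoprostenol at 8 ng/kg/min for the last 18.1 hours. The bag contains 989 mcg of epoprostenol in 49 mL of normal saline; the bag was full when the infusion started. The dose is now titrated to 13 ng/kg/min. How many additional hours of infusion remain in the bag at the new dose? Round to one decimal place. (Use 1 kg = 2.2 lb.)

Initial rate:
Weight = 120.1 lb ÷ 2.2 lb/kg = 54.59091 kg
Dose = 8 ng/kg/min × 54.59091 kg = 436.7273 ng/min
436.7273 ng/min × 60 min/hr = 26203.64 ng/hr
Concentration = 989 mcg ÷ 49 mL = 20.18367 mcg/mL = 20183.67 ng/mL
Rate = 26203.64 ng/hr ÷ 20183.67 ng/mL = 1.298259 mL/hr
Volume infused so far = 1.298259 mL/hr × 18.1 hr = 23.49849 mL
Volume remaining = 49 − 23.49849 = 25.50151 mL
New rate:
Dose = 13 ng/kg/min × 54.59091 kg = 709.6818 ng/min
709.6818 ng/min × 60 min/hr = 42580.91 ng/hr
Rate = 42580.91 ng/hr ÷ 20183.67 ng/mL = 2.109671 mL/hr
Time remaining = 25.50151 mL ÷ 2.109671 mL/hr = 12.08791 hr

12.1 hours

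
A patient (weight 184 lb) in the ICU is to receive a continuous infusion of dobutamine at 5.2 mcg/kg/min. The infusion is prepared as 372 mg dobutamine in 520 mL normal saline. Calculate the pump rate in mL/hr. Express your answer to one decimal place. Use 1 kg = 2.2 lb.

Weight = 184 lb ÷ 2.2 lb/kg = 83.63636 kg
Dose = 5.2 mcg/kg/min × 83.63636 kg = 434.9091 mcg/min
434.9091 mcg/min × 60 min/hr = 26094.55 mcg/hr
Concentration = 372 mg ÷ 520 mL = 0.7153846 mg/mL = 715.3846 mcg/mL
Rate = 26094.55 mcg/hr ÷ 715.3846 mcg/mL = 36.47625 mL/hr

36.5 mL/hr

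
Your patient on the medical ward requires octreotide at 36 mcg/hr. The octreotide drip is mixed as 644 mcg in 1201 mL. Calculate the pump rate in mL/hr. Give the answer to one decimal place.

Concentration = 644 mcg ÷ 1201 mL = 0.5362198 mcg/mL
Rate = 36 mcg/hr ÷ 0.5362198 mcg/mL = 67.13665 mL/hr

67.1 mL/hr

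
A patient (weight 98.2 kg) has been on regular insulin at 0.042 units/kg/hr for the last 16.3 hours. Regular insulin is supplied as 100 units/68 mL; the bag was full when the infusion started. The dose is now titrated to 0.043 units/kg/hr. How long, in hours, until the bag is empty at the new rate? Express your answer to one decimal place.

7.8 hours

Initial rate:
Dose = 0.042 units/kg/hr × 98.2 kg = 4.1244 units/hr
Concentration = 100 units ÷ 68 mL = 1.470588 units/mL
Rate = 4.1244 units/hr ÷ 1.470588 units/mL = 2.804592 mL/hr
Volume infused so far = 2.804592 mL/hr × 16.3 hr = 45.71485 mL
Volume remaining = 68 − 45.71485 = 22.28515 mL
New rate:
Dose = 0.043 units/kg/hr × 98.2 kg = 4.2226 units/hr
Rate = 4.2226 units/hr ÷ 1.470588 units/mL = 2.871368 mL/hr
Time remaining = 22.28515 mL ÷ 2.871368 mL/hr = 7.761161 hr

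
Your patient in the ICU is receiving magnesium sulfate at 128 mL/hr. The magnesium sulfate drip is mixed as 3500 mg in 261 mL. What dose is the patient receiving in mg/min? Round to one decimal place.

28.6 mg/min

Concentration = 3500 mg ÷ 261 mL = 13.40996 mg/mL
Drug rate = 128 mL/hr × 13.40996 mg/mL = 1716.475 mg/hr
1716.475 mg/hr ÷ 60 min/hr = 28.60792 mg/min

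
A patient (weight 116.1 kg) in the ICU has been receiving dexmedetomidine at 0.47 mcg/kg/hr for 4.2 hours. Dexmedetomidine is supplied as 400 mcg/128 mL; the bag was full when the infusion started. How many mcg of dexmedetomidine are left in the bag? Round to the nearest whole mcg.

171 mcg

Dose = 0.47 mcg/kg/hr × 116.1 kg = 54.567 mcg/hr
Concentration = 400 mcg ÷ 128 mL = 3.125 mcg/mL
Rate = 54.567 mcg/hr ÷ 3.125 mcg/mL = 17.46144 mL/hr
Volume infused = 17.46144 mL/hr × 4.2 hr = 73.33805 mL
Volume remaining = 128 − 73.33805 = 54.66195 mL
Drug remaining = 54.66195 mL × 3.125 mcg/mL = 170.8186 mcg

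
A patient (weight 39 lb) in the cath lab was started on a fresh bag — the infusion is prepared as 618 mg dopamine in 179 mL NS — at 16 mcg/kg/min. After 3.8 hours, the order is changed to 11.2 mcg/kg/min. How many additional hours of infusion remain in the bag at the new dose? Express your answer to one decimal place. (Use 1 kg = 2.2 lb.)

Initial rate:
Weight = 39 lb ÷ 2.2 lb/kg = 17.72727 kg
Dose = 16 mcg/kg/min × 17.72727 kg = 283.6364 mcg/min
283.6364 mcg/min × 60 min/hr = 17018.18 mcg/hr
Concentration = 618 mg ÷ 179 mL = 3.452514 mg/mL = 3452.514 mcg/mL
Rate = 17018.18 mcg/hr ÷ 3452.514 mcg/mL = 4.929214 mL/hr
Volume infused so far = 4.929214 mL/hr × 3.8 hr = 18.73102 mL
Volume remaining = 179 − 18.73102 = 160.269 mL
New rate:
Dose = 11.2 mcg/kg/min × 17.72727 kg = 198.5455 mcg/min
198.5455 mcg/min × 60 min/hr = 11912.73 mcg/hr
Rate = 11912.73 mcg/hr ÷ 3452.514 mcg/mL = 3.45045 mL/hr
Time remaining = 160.269 mL ÷ 3.45045 mL/hr = 46.44872 hr

46.4 hours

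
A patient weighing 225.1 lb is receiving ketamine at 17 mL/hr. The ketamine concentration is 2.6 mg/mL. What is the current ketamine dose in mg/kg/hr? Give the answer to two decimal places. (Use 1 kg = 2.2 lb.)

0.43 mg/kg/hr

Weight = 225.1 lb ÷ 2.2 lb/kg = 102.3182 kg
Drug rate = 17 mL/hr × 2.6 mg/mL = 44.2 mg/hr
44.2 mg/hr ÷ 102.3182 kg = 0.4319858 mg/kg/hr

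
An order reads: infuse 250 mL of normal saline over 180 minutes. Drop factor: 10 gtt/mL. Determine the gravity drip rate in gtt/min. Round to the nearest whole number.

250 mL ÷ (180 min) = 1.388889 mL/min
1.388889 mL/min × 10 gtt/mL = 13.88889 gtt/min

14 gtt/min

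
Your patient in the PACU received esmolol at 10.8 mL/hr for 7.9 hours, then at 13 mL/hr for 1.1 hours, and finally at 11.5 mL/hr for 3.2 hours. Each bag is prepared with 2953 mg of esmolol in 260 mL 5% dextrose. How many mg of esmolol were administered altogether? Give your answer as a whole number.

Concentration = 2953 mg ÷ 260 mL = 11.35769 mg/mL
Stage 1: 10.8 mL/hr × 7.9 hr = 85.32 mL → 85.32 mL × 11.35769 mg/mL = 969.0383 mg
Stage 2: 13 mL/hr × 1.1 hr = 14.3 mL → 14.3 mL × 11.35769 mg/mL = 162.415 mg
Stage 3: 11.5 mL/hr × 3.2 hr = 36.8 mL → 36.8 mL × 11.35769 mg/mL = 417.9631 mg
Total = 969.0383 + 162.415 + 417.9631 = 1549.416 mg

1549 mg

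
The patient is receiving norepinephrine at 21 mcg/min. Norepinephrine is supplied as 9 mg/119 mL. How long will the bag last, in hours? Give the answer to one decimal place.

21 mcg/min × 60 min/hr = 1260 mcg/hr
Concentration = 9 mg ÷ 119 mL = 0.07563025 mg/mL = 75.63025 mcg/mL
Rate = 1260 mcg/hr ÷ 75.63025 mcg/mL = 16.66 mL/hr
Duration = 119 mL ÷ 16.66 mL/hr = 7.142857 hr

7.1 hours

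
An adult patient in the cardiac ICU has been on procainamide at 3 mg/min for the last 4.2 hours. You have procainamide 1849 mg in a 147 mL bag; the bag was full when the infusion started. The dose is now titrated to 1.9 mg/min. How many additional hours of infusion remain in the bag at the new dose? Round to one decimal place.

Initial rate:
3 mg/min × 60 min/hr = 180 mg/hr
Concentration = 1849 mg ÷ 147 mL = 12.57823 mg/mL
Rate = 180 mg/hr ÷ 12.57823 mg/mL = 14.31044 mL/hr
Volume infused so far = 14.31044 mL/hr × 4.2 hr = 60.10384 mL
Volume remaining = 147 − 60.10384 = 86.89616 mL
New rate:
1.9 mg/min × 60 min/hr = 114 mg/hr
Rate = 114 mg/hr ÷ 12.57823 mg/mL = 9.063277 mL/hr
Time remaining = 86.89616 mL ÷ 9.063277 mL/hr = 9.587719 hr

9.6 hours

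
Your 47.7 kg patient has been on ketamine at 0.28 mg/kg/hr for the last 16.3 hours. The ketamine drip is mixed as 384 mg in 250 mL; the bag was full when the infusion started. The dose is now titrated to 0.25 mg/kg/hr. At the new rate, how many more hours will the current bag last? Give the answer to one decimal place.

Initial rate:
Dose = 0.28 mg/kg/hr × 47.7 kg = 13.356 mg/hr
Concentration = 384 mg ÷ 250 mL = 1.536 mg/mL
Rate = 13.356 mg/hr ÷ 1.536 mg/mL = 8.695313 mL/hr
Volume infused so far = 8.695313 mL/hr × 16.3 hr = 141.7336 mL
Volume remaining = 250 − 141.7336 = 108.2664 mL
New rate:
Dose = 0.25 mg/kg/hr × 47.7 kg = 11.925 mg/hr
Rate = 11.925 mg/hr ÷ 1.536 mg/mL = 7.763672 mL/hr
Time remaining = 108.2664 mL ÷ 7.763672 mL/hr = 13.94526 hr

13.9 hours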